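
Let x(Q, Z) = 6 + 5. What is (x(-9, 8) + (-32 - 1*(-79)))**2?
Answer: 3364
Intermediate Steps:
x(Q, Z) = 11
(x(-9, 8) + (-32 - 1*(-79)))**2 = (11 + (-32 - 1*(-79)))**2 = (11 + (-32 + 79))**2 = (11 + 47)**2 = 58**2 = 3364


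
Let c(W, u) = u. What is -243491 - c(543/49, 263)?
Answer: -243754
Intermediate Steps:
-243491 - c(543/49, 263) = -243491 - 1*263 = -243491 - 263 = -243754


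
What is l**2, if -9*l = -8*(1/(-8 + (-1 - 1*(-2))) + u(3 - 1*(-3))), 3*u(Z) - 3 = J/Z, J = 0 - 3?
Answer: 13456/35721 ≈ 0.37670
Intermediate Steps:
J = -3
u(Z) = 1 - 1/Z (u(Z) = 1 + (-3/Z)/3 = 1 - 1/Z)
l = 116/189 (l = -(-8)*(1/(-8 + (-1 - 1*(-2))) + (-1 + (3 - 1*(-3)))/(3 - 1*(-3)))/9 = -(-8)*(1/(-8 + (-1 + 2)) + (-1 + (3 + 3))/(3 + 3))/9 = -(-8)*(1/(-8 + 1) + (-1 + 6)/6)/9 = -(-8)*(1/(-7) + (1/6)*5)/9 = -(-8)*(-1/7 + 5/6)/9 = -(-8)*29/(9*42) = -1/9*(-116/21) = 116/189 ≈ 0.61376)
l**2 = (116/189)**2 = 13456/35721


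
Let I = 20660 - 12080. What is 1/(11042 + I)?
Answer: 1/19622 ≈ 5.0963e-5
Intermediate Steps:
I = 8580
1/(11042 + I) = 1/(11042 + 8580) = 1/19622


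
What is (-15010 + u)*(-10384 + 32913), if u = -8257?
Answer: -524182243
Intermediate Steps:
(-15010 + u)*(-10384 + 32913) = (-15010 - 8257)*(-10384 + 32913) = -23267*22529 = -524182243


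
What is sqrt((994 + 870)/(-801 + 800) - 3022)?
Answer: I*sqrt(4886) ≈ 69.9*I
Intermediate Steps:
sqrt((994 + 870)/(-801 + 800) - 3022) = sqrt(1864/(-1) - 3022) = sqrt(1864*(-1) - 3022) = sqrt(-1864 - 3022) = sqrt(-4886) = I*sqrt(4886)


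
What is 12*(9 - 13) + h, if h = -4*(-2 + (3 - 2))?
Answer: -44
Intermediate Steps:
h = 4 (h = -4*(-2 + 1) = -4*(-1) = 4)
12*(9 - 13) + h = 12*(9 - 13) + 4 = 12*(-4) + 4 = -48 + 4 = -44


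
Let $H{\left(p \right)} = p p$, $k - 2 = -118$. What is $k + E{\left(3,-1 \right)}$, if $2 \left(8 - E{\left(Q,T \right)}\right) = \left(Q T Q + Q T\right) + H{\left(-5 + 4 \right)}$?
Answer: $- \frac{205}{2} \approx -102.5$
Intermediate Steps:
$k = -116$ ($k = 2 - 118 = -116$)
$H{\left(p \right)} = p^{2}$
$E{\left(Q,T \right)} = \frac{15}{2} - \frac{Q T}{2} - \frac{T Q^{2}}{2}$ ($E{\left(Q,T \right)} = 8 - \frac{\left(Q T Q + Q T\right) + \left(-5 + 4\right)^{2}}{2} = 8 - \frac{\left(T Q^{2} + Q T\right) + \left(-1\right)^{2}}{2} = 8 - \frac{\left(Q T + T Q^{2}\right) + 1}{2} = 8 - \frac{1 + Q T + T Q^{2}}{2} = 8 - \left(\frac{1}{2} + \frac{Q T}{2} + \frac{T Q^{2}}{2}\right) = \frac{15}{2} - \frac{Q T}{2} - \frac{T Q^{2}}{2}$)
$k + E{\left(3,-1 \right)} = -116 - \left(- \frac{15}{2} - \frac{9}{2} - \frac{3}{2}\right) = -116 + \left(\frac{15}{2} + \frac{3}{2} - \left(- \frac{1}{2}\right) 9\right) = -116 + \left(\frac{15}{2} + \frac{3}{2} + \frac{9}{2}\right) = -116 + \frac{27}{2} = - \frac{205}{2}$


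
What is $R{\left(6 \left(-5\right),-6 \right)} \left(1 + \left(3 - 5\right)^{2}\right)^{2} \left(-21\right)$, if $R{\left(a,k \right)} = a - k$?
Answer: $12600$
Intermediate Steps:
$R{\left(6 \left(-5\right),-6 \right)} \left(1 + \left(3 - 5\right)^{2}\right)^{2} \left(-21\right) = \left(6 \left(-5\right) - -6\right) \left(1 + \left(3 - 5\right)^{2}\right)^{2} \left(-21\right) = \left(-30 + 6\right) \left(1 + \left(-2\right)^{2}\right)^{2} \left(-21\right) = - 24 \left(1 + 4\right)^{2} \left(-21\right) = - 24 \cdot 5^{2} \left(-21\right) = \left(-24\right) 25 \left(-21\right) = \left(-600\right) \left(-21\right) = 12600$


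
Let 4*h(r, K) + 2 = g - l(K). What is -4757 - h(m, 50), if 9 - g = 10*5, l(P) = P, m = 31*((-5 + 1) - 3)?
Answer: -18935/4 ≈ -4733.8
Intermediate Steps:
m = -217 (m = 31*(-4 - 3) = 31*(-7) = -217)
g = -41 (g = 9 - 10*5 = 9 - 1*50 = 9 - 50 = -41)
h(r, K) = -43/4 - K/4 (h(r, K) = -½ + (-41 - K)/4 = -½ + (-41/4 - K/4) = -43/4 - K/4)
-4757 - h(m, 50) = -4757 - (-43/4 - ¼*50) = -4757 - (-43/4 - 25/2) = -4757 - 1*(-93/4) = -4757 + 93/4 = -18935/4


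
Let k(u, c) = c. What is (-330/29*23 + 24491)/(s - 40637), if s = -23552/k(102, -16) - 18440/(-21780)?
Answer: -765184761/1236843127 ≈ -0.61866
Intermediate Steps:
s = 1603930/1089 (s = -23552/(-16) - 18440/(-21780) = -23552*(-1/16) - 18440*(-1/21780) = 1472 + 922/1089 = 1603930/1089 ≈ 1472.8)
(-330/29*23 + 24491)/(s - 40637) = (-330/29*23 + 24491)/(1603930/1089 - 40637) = (-330/29*23 + 24491)/(-42649763/1089) = (-11*30/29*23 + 24491)*(-1089/42649763) = (-330/29*23 + 24491)*(-1089/42649763) = (-7590/29 + 24491)*(-1089/42649763) = (702649/29)*(-1089/42649763) = -765184761/1236843127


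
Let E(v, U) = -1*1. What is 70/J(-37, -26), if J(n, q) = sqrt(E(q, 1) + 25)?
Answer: 35*sqrt(6)/6 ≈ 14.289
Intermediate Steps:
E(v, U) = -1
J(n, q) = 2*sqrt(6) (J(n, q) = sqrt(-1 + 25) = sqrt(24) = 2*sqrt(6))
70/J(-37, -26) = 70/((2*sqrt(6))) = 70*(sqrt(6)/12) = 35*sqrt(6)/6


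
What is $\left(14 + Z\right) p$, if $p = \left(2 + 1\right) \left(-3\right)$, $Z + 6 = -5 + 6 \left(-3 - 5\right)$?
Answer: $405$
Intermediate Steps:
$Z = -59$ ($Z = -6 + \left(-5 + 6 \left(-3 - 5\right)\right) = -6 + \left(-5 + 6 \left(-8\right)\right) = -6 - 53 = -59$)
$p = -9$ ($p = 3 \left(-3\right) = -9$)
$\left(14 + Z\right) p = \left(14 - 59\right) \left(-9\right) = \left(-45\right) \left(-9\right) = 405$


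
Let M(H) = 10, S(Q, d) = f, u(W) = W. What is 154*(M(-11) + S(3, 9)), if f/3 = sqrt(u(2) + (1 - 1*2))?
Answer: 2002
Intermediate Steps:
f = 3 (f = 3*sqrt(2 + (1 - 1*2)) = 3*sqrt(2 + (1 - 2)) = 3*sqrt(2 - 1) = 3*sqrt(1) = 3*1 = 3)
S(Q, d) = 3
154*(M(-11) + S(3, 9)) = 154*(10 + 3) = 154*13 = 2002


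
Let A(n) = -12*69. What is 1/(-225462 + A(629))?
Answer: -1/226290 ≈ -4.4191e-6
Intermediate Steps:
A(n) = -828
1/(-225462 + A(629)) = 1/(-225462 - 828) = 1/(-226290) = -1/226290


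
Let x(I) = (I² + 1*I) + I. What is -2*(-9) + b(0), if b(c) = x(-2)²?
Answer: 18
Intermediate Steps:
x(I) = I² + 2*I (x(I) = (I² + I) + I = (I + I²) + I = I² + 2*I)
b(c) = 0 (b(c) = (-2*(2 - 2))² = (-2*0)² = 0² = 0)
-2*(-9) + b(0) = -2*(-9) + 0 = 18 + 0 = 18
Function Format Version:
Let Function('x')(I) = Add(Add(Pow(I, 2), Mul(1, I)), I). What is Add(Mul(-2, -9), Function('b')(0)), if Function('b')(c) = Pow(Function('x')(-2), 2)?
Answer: 18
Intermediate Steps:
Function('x')(I) = Add(Pow(I, 2), Mul(2, I)) (Function('x')(I) = Add(Add(Pow(I, 2), I), I) = Add(Add(I, Pow(I, 2)), I) = Add(Pow(I, 2), Mul(2, I)))
Function('b')(c) = 0 (Function('b')(c) = Pow(Mul(-2, Add(2, -2)), 2) = Pow(Mul(-2, 0), 2) = Pow(0, 2) = 0)
Add(Mul(-2, -9), Function('b')(0)) = Add(Mul(-2, -9), 0) = Add(18, 0) = 18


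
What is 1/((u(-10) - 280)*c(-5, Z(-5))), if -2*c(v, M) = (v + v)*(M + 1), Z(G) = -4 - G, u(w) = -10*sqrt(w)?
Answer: I/(100*(sqrt(10) - 28*I)) ≈ -0.00035264 + 3.9827e-5*I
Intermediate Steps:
c(v, M) = -v*(1 + M) (c(v, M) = -(v + v)*(M + 1)/2 = -2*v*(1 + M)/2 = -v*(1 + M))
1/((u(-10) - 280)*c(-5, Z(-5))) = 1/((-10*I*sqrt(10) - 280)*((-1*(-5)*(1 + (-4 - 1*(-5)))))) = 1/((-10*I*sqrt(10) - 280)*((-1*(-5)*(1 + (-4 + 5))))) = 1/((-10*I*sqrt(10) - 280)*((-1*(-5)*(1 + 1)))) = 1/((-280 - 10*I*sqrt(10))*((-1*(-5)*2))) = 1/(-280 - 10*I*sqrt(10)*10) = (1/10)/(-280 - 10*I*sqrt(10)) = 1/(10*(-280 - 10*I*sqrt(10)))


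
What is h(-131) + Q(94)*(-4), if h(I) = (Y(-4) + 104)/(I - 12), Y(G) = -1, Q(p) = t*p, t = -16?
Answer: 860185/143 ≈ 6015.3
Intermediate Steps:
Q(p) = -16*p
h(I) = 103/(-12 + I) (h(I) = (-1 + 104)/(I - 12) = 103/(-12 + I))
h(-131) + Q(94)*(-4) = 103/(-12 - 131) - 16*94*(-4) = 103/(-143) - 1504*(-4) = 103*(-1/143) + 6016 = -103/143 + 6016 = 860185/143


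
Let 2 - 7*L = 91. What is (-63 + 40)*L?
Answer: 2047/7 ≈ 292.43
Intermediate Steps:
L = -89/7 (L = 2/7 - ⅐*91 = 2/7 - 13 = -89/7 ≈ -12.714)
(-63 + 40)*L = (-63 + 40)*(-89/7) = -23*(-89/7) = 2047/7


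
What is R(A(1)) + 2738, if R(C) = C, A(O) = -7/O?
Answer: 2731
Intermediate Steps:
R(A(1)) + 2738 = -7/1 + 2738 = -7*1 + 2738 = -7 + 2738 = 2731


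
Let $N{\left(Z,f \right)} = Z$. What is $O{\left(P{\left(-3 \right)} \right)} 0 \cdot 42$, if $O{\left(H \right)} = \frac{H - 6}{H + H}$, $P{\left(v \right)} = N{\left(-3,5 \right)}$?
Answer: $0$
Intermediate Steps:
$P{\left(v \right)} = -3$
$O{\left(H \right)} = \frac{-6 + H}{2 H}$
$O{\left(P{\left(-3 \right)} \right)} 0 \cdot 42 = \frac{-6 - 3}{2 \left(-3\right)} 0 \cdot 42 = \frac{1}{2} \left(- \frac{1}{3}\right) \left(-9\right) 0 \cdot 42 = \frac{3}{2} \cdot 0 \cdot 42 = 0 \cdot 42 = 0$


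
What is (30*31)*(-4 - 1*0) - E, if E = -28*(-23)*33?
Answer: -24972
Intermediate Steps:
E = 21252 (E = 644*33 = 21252)
(30*31)*(-4 - 1*0) - E = (30*31)*(-4 - 1*0) - 1*21252 = 930*(-4 + 0) - 21252 = 930*(-4) - 21252 = -3720 - 21252 = -24972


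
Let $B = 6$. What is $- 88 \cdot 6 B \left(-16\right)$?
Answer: $50688$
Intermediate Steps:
$- 88 \cdot 6 B \left(-16\right) = - 88 \cdot 6 \cdot 6 \left(-16\right) = \left(-88\right) 36 \left(-16\right) = \left(-3168\right) \left(-16\right) = 50688$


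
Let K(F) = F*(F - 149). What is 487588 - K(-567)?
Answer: 81616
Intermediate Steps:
K(F) = F*(-149 + F)
487588 - K(-567) = 487588 - (-567)*(-149 - 567) = 487588 - (-567)*(-716) = 487588 - 1*405972 = 487588 - 405972 = 81616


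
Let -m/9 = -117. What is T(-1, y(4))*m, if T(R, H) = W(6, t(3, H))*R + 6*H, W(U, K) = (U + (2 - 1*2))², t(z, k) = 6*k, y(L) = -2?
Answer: -50544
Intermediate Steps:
m = 1053 (m = -9*(-117) = 1053)
W(U, K) = U² (W(U, K) = (U + (2 - 2))² = (U + 0)² = U²)
T(R, H) = 6*H + 36*R (T(R, H) = 6²*R + 6*H = 36*R + 6*H = 6*H + 36*R)
T(-1, y(4))*m = (6*(-2) + 36*(-1))*1053 = (-12 - 36)*1053 = -48*1053 = -50544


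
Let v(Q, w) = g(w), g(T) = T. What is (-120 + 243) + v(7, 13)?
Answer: 136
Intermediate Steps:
v(Q, w) = w
(-120 + 243) + v(7, 13) = (-120 + 243) + 13 = 123 + 13 = 136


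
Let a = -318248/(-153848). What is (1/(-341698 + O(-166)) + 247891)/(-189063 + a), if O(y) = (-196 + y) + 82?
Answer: -1630274724542707/1243374135747016 ≈ -1.3112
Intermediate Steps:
a = 39781/19231 (a = -318248*(-1/153848) = 39781/19231 ≈ 2.0686)
O(y) = -114 + y
(1/(-341698 + O(-166)) + 247891)/(-189063 + a) = (1/(-341698 + (-114 - 166)) + 247891)/(-189063 + 39781/19231) = (1/(-341698 - 280) + 247891)/(-3635830772/19231) = (1/(-341978) + 247891)*(-19231/3635830772) = (-1/341978 + 247891)*(-19231/3635830772) = (84773268397/341978)*(-19231/3635830772) = -1630274724542707/1243374135747016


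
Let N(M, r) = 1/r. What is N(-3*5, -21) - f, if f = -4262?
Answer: 89501/21 ≈ 4262.0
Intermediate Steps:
N(-3*5, -21) - f = 1/(-21) - 1*(-4262) = -1/21 + 4262 = 89501/21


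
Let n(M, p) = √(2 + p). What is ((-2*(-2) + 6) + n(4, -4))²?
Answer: (10 + I*√2)² ≈ 98.0 + 28.284*I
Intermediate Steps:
((-2*(-2) + 6) + n(4, -4))² = ((-2*(-2) + 6) + √(2 - 4))² = ((4 + 6) + √(-2))² = (10 + I*√2)²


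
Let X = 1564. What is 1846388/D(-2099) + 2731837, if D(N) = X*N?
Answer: 2242042750836/820709 ≈ 2.7318e+6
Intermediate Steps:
D(N) = 1564*N
1846388/D(-2099) + 2731837 = 1846388/((1564*(-2099))) + 2731837 = 1846388/(-3282836) + 2731837 = 1846388*(-1/3282836) + 2731837 = -461597/820709 + 2731837 = 2242042750836/820709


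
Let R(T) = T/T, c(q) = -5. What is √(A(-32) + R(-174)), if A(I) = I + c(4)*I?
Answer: √129 ≈ 11.358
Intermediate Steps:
R(T) = 1
A(I) = -4*I (A(I) = I - 5*I = -4*I)
√(A(-32) + R(-174)) = √(-4*(-32) + 1) = √(128 + 1) = √129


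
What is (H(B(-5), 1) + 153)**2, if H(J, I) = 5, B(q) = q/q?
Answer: 24964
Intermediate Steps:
B(q) = 1
(H(B(-5), 1) + 153)**2 = (5 + 153)**2 = 158**2 = 24964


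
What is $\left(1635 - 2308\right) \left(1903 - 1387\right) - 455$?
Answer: $-347723$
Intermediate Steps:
$\left(1635 - 2308\right) \left(1903 - 1387\right) - 455 = \left(-673\right) 516 - 455 = -347268 - 455 = -347723$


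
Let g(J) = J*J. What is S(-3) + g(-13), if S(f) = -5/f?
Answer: 512/3 ≈ 170.67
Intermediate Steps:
g(J) = J²
S(-3) + g(-13) = -5/(-3) + (-13)² = -5*(-⅓) + 169 = 5/3 + 169 = 512/3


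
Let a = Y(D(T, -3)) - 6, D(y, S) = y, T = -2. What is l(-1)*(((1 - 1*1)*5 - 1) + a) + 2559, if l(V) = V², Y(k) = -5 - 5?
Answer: 2542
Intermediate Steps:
Y(k) = -10
a = -16 (a = -10 - 6 = -16)
l(-1)*(((1 - 1*1)*5 - 1) + a) + 2559 = (-1)²*(((1 - 1*1)*5 - 1) - 16) + 2559 = 1*(((1 - 1)*5 - 1) - 16) + 2559 = 1*((0*5 - 1) - 16) + 2559 = 1*((0 - 1) - 16) + 2559 = 1*(-1 - 16) + 2559 = 1*(-17) + 2559 = -17 + 2559 = 2542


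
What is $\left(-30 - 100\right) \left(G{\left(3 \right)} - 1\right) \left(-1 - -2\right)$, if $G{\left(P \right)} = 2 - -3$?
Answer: $-520$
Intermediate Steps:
$G{\left(P \right)} = 5$ ($G{\left(P \right)} = 2 + 3 = 5$)
$\left(-30 - 100\right) \left(G{\left(3 \right)} - 1\right) \left(-1 - -2\right) = \left(-30 - 100\right) \left(5 - 1\right) \left(-1 - -2\right) = - 130 \left(5 - 1\right) \left(-1 + 2\right) = - 130 \cdot 4 \cdot 1 = \left(-130\right) 4 = -520$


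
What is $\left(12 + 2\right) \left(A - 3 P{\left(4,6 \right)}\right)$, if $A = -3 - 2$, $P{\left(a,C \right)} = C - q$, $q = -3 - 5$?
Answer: $-658$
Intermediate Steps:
$q = -8$
$P{\left(a,C \right)} = 8 + C$ ($P{\left(a,C \right)} = C - -8 = C + 8 = 8 + C$)
$A = -5$
$\left(12 + 2\right) \left(A - 3 P{\left(4,6 \right)}\right) = \left(12 + 2\right) \left(-5 - 3 \left(8 + 6\right)\right) = 14 \left(-5 - 42\right) = 14 \left(-47\right) = -658$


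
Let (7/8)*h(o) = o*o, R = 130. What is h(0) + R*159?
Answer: 20670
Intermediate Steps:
h(o) = 8*o²/7 (h(o) = 8*(o*o)/7 = 8*o²/7)
h(0) + R*159 = (8/7)*0² + 130*159 = (8/7)*0 + 20670 = 0 + 20670 = 20670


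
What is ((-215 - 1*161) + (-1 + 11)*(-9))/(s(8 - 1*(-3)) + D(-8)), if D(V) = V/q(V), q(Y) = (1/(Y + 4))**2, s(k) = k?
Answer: 466/117 ≈ 3.9829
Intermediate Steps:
q(Y) = (4 + Y)**(-2) (q(Y) = (1/(4 + Y))**2 = (4 + Y)**(-2))
D(V) = V*(4 + V)**2 (D(V) = V/((4 + V)**(-2)) = V*(4 + V)**2)
((-215 - 1*161) + (-1 + 11)*(-9))/(s(8 - 1*(-3)) + D(-8)) = ((-215 - 1*161) + (-1 + 11)*(-9))/((8 - 1*(-3)) - 8*(4 - 8)**2) = ((-215 - 161) + 10*(-9))/((8 + 3) - 8*(-4)**2) = (-376 - 90)/(11 - 8*16) = -466/(11 - 128) = -466/(-117) = -466*(-1/117) = 466/117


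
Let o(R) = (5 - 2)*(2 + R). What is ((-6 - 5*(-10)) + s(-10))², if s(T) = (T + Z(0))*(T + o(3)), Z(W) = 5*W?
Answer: 36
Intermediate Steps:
o(R) = 6 + 3*R (o(R) = 3*(2 + R) = 6 + 3*R)
s(T) = T*(15 + T) (s(T) = (T + 5*0)*(T + (6 + 3*3)) = (T + 0)*(T + (6 + 9)) = T*(T + 15) = T*(15 + T))
((-6 - 5*(-10)) + s(-10))² = ((-6 - 5*(-10)) - 10*(15 - 10))² = ((-6 - 1*(-50)) - 10*5)² = ((-6 + 50) - 50)² = (44 - 50)² = (-6)² = 36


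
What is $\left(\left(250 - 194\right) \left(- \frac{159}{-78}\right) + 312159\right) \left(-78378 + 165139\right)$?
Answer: $\frac{352210704311}{13} \approx 2.7093 \cdot 10^{10}$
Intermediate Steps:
$\left(\left(250 - 194\right) \left(- \frac{159}{-78}\right) + 312159\right) \left(-78378 + 165139\right) = \left(56 \left(\left(-159\right) \left(- \frac{1}{78}\right)\right) + 312159\right) 86761 = \left(56 \cdot \frac{53}{26} + 312159\right) 86761 = \left(\frac{1484}{13} + 312159\right) 86761 = \frac{4059551}{13} \cdot 86761 = \frac{352210704311}{13}$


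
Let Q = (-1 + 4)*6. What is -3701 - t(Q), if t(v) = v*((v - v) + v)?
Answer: -4025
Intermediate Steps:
Q = 18 (Q = 3*6 = 18)
t(v) = v² (t(v) = v*(0 + v) = v*v = v²)
-3701 - t(Q) = -3701 - 1*18² = -3701 - 1*324 = -3701 - 324 = -4025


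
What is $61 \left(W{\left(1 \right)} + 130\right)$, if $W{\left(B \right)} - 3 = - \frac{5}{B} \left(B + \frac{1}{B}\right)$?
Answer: $7503$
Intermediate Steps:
$W{\left(B \right)} = 3 - \frac{5 \left(B + \frac{1}{B}\right)}{B}$ ($W{\left(B \right)} = 3 + - \frac{5}{B} \left(B + \frac{1}{B}\right) = 3 - \frac{5 \left(B + \frac{1}{B}\right)}{B}$)
$61 \left(W{\left(1 \right)} + 130\right) = 61 \left(\left(-2 - 5 \cdot 1^{-2}\right) + 130\right) = 61 \left(\left(-2 - 5\right) + 130\right) = 61 \left(-7 + 130\right) = 61 \cdot 123 = 7503$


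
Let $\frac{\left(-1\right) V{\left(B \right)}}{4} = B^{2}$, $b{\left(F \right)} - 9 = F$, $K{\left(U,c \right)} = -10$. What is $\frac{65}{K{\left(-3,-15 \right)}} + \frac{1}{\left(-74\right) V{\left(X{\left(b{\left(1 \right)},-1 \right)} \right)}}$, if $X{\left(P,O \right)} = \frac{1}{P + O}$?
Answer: $- \frac{1843}{296} \approx -6.2263$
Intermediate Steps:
$b{\left(F \right)} = 9 + F$
$X{\left(P,O \right)} = \frac{1}{O + P}$
$V{\left(B \right)} = - 4 B^{2}$
$\frac{65}{K{\left(-3,-15 \right)}} + \frac{1}{\left(-74\right) V{\left(X{\left(b{\left(1 \right)},-1 \right)} \right)}} = \frac{65}{-10} + \frac{1}{\left(-74\right) \left(- 4 \left(\frac{1}{-1 + \left(9 + 1\right)}\right)^{2}\right)} = 65 \left(- \frac{1}{10}\right) - \frac{1}{74 \left(- 4 \left(\frac{1}{-1 + 10}\right)^{2}\right)} = - \frac{13}{2} - \frac{1}{74 \left(- 4 \left(\frac{1}{9}\right)^{2}\right)} = - \frac{13}{2} - \frac{1}{74 \left(- \frac{4}{81}\right)} = - \frac{13}{2} - - \frac{81}{296} = - \frac{13}{2} + \frac{81}{296} = - \frac{1843}{296}$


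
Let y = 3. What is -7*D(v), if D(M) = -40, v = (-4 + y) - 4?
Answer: 280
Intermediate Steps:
v = -5 (v = (-4 + 3) - 4 = -1 - 4 = -5)
-7*D(v) = -7*(-40) = 280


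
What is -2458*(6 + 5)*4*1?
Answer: -108152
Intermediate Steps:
-2458*(6 + 5)*4*1 = -27038*4 = -2458*44 = -108152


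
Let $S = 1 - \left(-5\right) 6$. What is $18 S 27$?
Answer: $15066$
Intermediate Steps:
$S = 31$ ($S = 1 - -30 = 1 + 30 = 31$)
$18 S 27 = 18 \cdot 31 \cdot 27 = 558 \cdot 27 = 15066$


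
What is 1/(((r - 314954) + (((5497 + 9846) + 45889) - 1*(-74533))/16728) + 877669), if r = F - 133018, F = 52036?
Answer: 5576/2686188463 ≈ 2.0758e-6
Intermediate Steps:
r = -80982 (r = 52036 - 133018 = -80982)
1/(((r - 314954) + (((5497 + 9846) + 45889) - 1*(-74533))/16728) + 877669) = 1/(((-80982 - 314954) + (((5497 + 9846) + 45889) - 1*(-74533))/16728) + 877669) = 1/((-395936 + ((15343 + 45889) + 74533)*(1/16728)) + 877669) = 1/((-395936 + (61232 + 74533)*(1/16728)) + 877669) = 1/((-395936 + 135765*(1/16728)) + 877669) = 1/((-395936 + 45255/5576) + 877669) = 1/(-2207693881/5576 + 877669) = 1/(2686188463/5576) = 5576/2686188463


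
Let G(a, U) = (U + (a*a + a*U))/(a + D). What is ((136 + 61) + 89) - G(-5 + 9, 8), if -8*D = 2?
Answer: 4066/15 ≈ 271.07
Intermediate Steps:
D = -¼ (D = -⅛*2 = -¼ ≈ -0.25000)
G(a, U) = (U + a² + U*a)/(-¼ + a) (G(a, U) = (U + (a*a + a*U))/(a - ¼) = (U + (a² + U*a))/(-¼ + a) = (U + a² + U*a)/(-¼ + a))
((136 + 61) + 89) - G(-5 + 9, 8) = ((136 + 61) + 89) - 4*(8 + (-5 + 9)² + 8*(-5 + 9))/(-1 + 4*(-5 + 9)) = (197 + 89) - 4*(8 + 4² + 8*4)/(-1 + 4*4) = 286 - 4*(8 + 16 + 32)/(-1 + 16) = 286 - 4*56/15 = 286 - 1*224/15 = 286 - 224/15 = 4066/15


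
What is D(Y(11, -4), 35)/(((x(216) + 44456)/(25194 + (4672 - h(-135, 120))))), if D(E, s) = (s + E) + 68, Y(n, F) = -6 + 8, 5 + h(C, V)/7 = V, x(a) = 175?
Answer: 113015/1653 ≈ 68.370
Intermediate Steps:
h(C, V) = -35 + 7*V
Y(n, F) = 2
D(E, s) = 68 + E + s (D(E, s) = (E + s) + 68 = 68 + E + s)
D(Y(11, -4), 35)/(((x(216) + 44456)/(25194 + (4672 - h(-135, 120))))) = (68 + 2 + 35)/(((175 + 44456)/(25194 + (4672 - (-35 + 7*120))))) = 105/((44631/(25194 + (4672 - (-35 + 840))))) = 105/((44631/(25194 + (4672 - 1*805)))) = 105/((44631/(25194 + (4672 - 805)))) = 105/((44631/(25194 + 3867))) = 105/((44631/29061)) = 105/((44631*(1/29061))) = 105/(4959/3229) = 105*(3229/4959) = 113015/1653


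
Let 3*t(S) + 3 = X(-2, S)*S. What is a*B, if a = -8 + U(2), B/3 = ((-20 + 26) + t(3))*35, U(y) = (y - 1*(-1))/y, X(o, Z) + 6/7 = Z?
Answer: -4875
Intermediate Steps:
X(o, Z) = -6/7 + Z
U(y) = (1 + y)/y (U(y) = (y + 1)/y = (1 + y)/y)
t(S) = -1 + S*(-6/7 + S)/3 (t(S) = -1 + ((-6/7 + S)*S)/3 = -1 + (S*(-6/7 + S))/3 = -1 + S*(-6/7 + S)/3)
B = 750 (B = 3*(((-20 + 26) + (-1 + (1/21)*3*(-6 + 7*3)))*35) = 3*((6 + (-1 + (1/21)*3*(-6 + 21)))*35) = 3*((6 + (-1 + (1/21)*3*15))*35) = 3*((6 + (-1 + 15/7))*35) = 3*((6 + 8/7)*35) = 3*((50/7)*35) = 3*250 = 750)
a = -13/2 (a = -8 + (1 + 2)/2 = -8 + (½)*3 = -8 + 3/2 = -13/2 ≈ -6.5000)
a*B = -13/2*750 = -4875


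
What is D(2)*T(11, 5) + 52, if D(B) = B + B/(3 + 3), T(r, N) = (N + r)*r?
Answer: 1388/3 ≈ 462.67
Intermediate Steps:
T(r, N) = r*(N + r)
D(B) = 7*B/6 (D(B) = B + B/6 = 7*B/6)
D(2)*T(11, 5) + 52 = ((7/6)*2)*(11*(5 + 11)) + 52 = 7*(11*16)/3 + 52 = (7/3)*176 + 52 = 1232/3 + 52 = 1388/3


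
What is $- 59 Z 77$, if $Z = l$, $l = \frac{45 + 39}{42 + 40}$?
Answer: $- \frac{190806}{41} \approx -4653.8$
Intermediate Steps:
$l = \frac{42}{41}$ ($l = \frac{84}{82} = 84 \cdot \frac{1}{82} = \frac{42}{41} \approx 1.0244$)
$Z = \frac{42}{41} \approx 1.0244$
$- 59 Z 77 = \left(-59\right) \frac{42}{41} \cdot 77 = \left(- \frac{2478}{41}\right) 77 = - \frac{190806}{41}$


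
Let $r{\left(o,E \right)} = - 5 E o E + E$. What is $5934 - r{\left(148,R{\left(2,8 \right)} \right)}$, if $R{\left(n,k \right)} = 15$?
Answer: $172419$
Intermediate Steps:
$r{\left(o,E \right)} = E - 5 o E^{2}$ ($r{\left(o,E \right)} = - 5 E o E + E = - 5 o E^{2} + E = E - 5 o E^{2}$)
$5934 - r{\left(148,R{\left(2,8 \right)} \right)} = 5934 - 15 \left(1 - 75 \cdot 148\right) = 5934 - 15 \left(1 - 11100\right) = 5934 - 15 \left(-11099\right) = 5934 - -166485 = 5934 + 166485 = 172419$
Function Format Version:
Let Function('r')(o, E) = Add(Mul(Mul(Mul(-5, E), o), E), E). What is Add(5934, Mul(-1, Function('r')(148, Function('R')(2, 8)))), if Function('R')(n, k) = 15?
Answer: 172419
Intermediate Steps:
Function('r')(o, E) = Add(E, Mul(-5, o, Pow(E, 2))) (Function('r')(o, E) = Add(Mul(Mul(-5, E, o), E), E) = Add(Mul(-5, o, Pow(E, 2)), E) = Add(E, Mul(-5, o, Pow(E, 2))))
Add(5934, Mul(-1, Function('r')(148, Function('R')(2, 8)))) = Add(5934, Mul(-1, Mul(15, Add(1, Mul(-5, 15, 148))))) = Add(5934, Mul(-1, Mul(15, Add(1, -11100)))) = Add(5934, Mul(-1, Mul(15, -11099))) = Add(5934, Mul(-1, -166485)) = Add(5934, 166485) = 172419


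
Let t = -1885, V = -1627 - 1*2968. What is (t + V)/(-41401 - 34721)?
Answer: 360/4229 ≈ 0.085127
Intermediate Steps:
V = -4595 (V = -1627 - 2968 = -4595)
(t + V)/(-41401 - 34721) = (-1885 - 4595)/(-41401 - 34721) = -6480/(-76122) = -6480*(-1/76122) = 360/4229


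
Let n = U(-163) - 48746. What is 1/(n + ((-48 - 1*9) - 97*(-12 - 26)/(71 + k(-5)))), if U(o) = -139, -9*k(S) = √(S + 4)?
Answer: -1109049841/54221540590170 - 1843*I/54221540590170 ≈ -2.0454e-5 - 3.399e-11*I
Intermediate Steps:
k(S) = -√(4 + S)/9 (k(S) = -√(S + 4)/9 = -√(4 + S)/9)
n = -48885 (n = -139 - 48746 = -48885)
1/(n + ((-48 - 1*9) - 97*(-12 - 26)/(71 + k(-5)))) = 1/(-48885 + ((-48 - 1*9) - 97*(-12 - 26)/(71 - √(4 - 5)/9))) = 1/(-48885 + ((-48 - 9) - (-3686)/(71 - I/9))) = 1/(-48885 + (-57 - (-3686)/(71 - I/9))) = 1/(-48885 + (-57 - (-3686)*81*(71 + I/9)/408322)) = 1/(-48885 + (-57 - (-149283)*(71 + I/9)/204161)) = 1/(-48885 + (-57 + 149283*(71 + I/9)/204161)) = 1/(-48942 + 149283*(71 + I/9)/204161)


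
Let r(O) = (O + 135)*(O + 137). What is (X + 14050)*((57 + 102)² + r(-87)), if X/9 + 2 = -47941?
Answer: -11555073597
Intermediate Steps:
X = -431487 (X = -18 + 9*(-47941) = -18 - 431469 = -431487)
r(O) = (135 + O)*(137 + O)
(X + 14050)*((57 + 102)² + r(-87)) = (-431487 + 14050)*((57 + 102)² + (18495 + (-87)² + 272*(-87))) = -417437*(159² + (18495 + 7569 - 23664)) = -417437*(25281 + 2400) = -417437*27681 = -11555073597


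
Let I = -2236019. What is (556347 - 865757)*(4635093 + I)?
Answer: -742297486340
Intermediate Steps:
(556347 - 865757)*(4635093 + I) = (556347 - 865757)*(4635093 - 2236019) = -309410*2399074 = -742297486340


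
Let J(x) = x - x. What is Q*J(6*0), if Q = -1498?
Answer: 0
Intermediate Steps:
J(x) = 0
Q*J(6*0) = -1498*0 = 0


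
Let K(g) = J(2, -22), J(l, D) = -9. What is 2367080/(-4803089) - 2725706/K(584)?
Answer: 13091787202114/43227801 ≈ 3.0286e+5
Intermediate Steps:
K(g) = -9
2367080/(-4803089) - 2725706/K(584) = 2367080/(-4803089) - 2725706/(-9) = 2367080*(-1/4803089) - 2725706*(-1/9) = -2367080/4803089 + 2725706/9 = 13091787202114/43227801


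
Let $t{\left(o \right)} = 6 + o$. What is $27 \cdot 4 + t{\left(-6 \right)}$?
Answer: $108$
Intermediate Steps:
$27 \cdot 4 + t{\left(-6 \right)} = 27 \cdot 4 + \left(6 - 6\right) = 108 + 0 = 108$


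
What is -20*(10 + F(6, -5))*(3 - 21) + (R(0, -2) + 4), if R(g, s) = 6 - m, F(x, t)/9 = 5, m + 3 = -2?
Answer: 19815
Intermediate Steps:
m = -5 (m = -3 - 2 = -5)
F(x, t) = 45 (F(x, t) = 9*5 = 45)
R(g, s) = 11 (R(g, s) = 6 - 1*(-5) = 6 + 5 = 11)
-20*(10 + F(6, -5))*(3 - 21) + (R(0, -2) + 4) = -20*(10 + 45)*(3 - 21) + (11 + 4) = -1100*(-18) + 15 = -20*(-990) + 15 = 19800 + 15 = 19815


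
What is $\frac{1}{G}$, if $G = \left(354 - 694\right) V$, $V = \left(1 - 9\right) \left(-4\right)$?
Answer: $- \frac{1}{10880} \approx -9.1912 \cdot 10^{-5}$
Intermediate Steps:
$V = 32$ ($V = \left(-8\right) \left(-4\right) = 32$)
$G = -10880$ ($G = \left(354 - 694\right) 32 = \left(-340\right) 32 = -10880$)
$\frac{1}{G} = \frac{1}{-10880} = - \frac{1}{10880}$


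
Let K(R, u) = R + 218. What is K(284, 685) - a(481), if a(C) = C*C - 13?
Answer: -230846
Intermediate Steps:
K(R, u) = 218 + R
a(C) = -13 + C**2 (a(C) = C**2 - 13 = -13 + C**2)
K(284, 685) - a(481) = (218 + 284) - (-13 + 481**2) = 502 - (-13 + 231361) = 502 - 1*231348 = 502 - 231348 = -230846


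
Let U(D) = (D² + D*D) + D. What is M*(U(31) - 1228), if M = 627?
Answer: 454575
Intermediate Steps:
U(D) = D + 2*D² (U(D) = (D² + D²) + D = 2*D² + D = D + 2*D²)
M*(U(31) - 1228) = 627*(31*(1 + 2*31) - 1228) = 627*(31*(1 + 62) - 1228) = 627*(31*63 - 1228) = 627*(1953 - 1228) = 627*725 = 454575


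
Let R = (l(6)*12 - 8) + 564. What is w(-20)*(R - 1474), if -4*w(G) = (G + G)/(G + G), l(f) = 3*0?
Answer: 459/2 ≈ 229.50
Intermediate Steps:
l(f) = 0
w(G) = -1/4 (w(G) = -(G + G)/(4*(G + G)) = -2*G/(4*(2*G)) = -2*G*1/(2*G)/4 = -1/4*1 = -1/4)
R = 556 (R = (0*12 - 8) + 564 = (0 - 8) + 564 = -8 + 564 = 556)
w(-20)*(R - 1474) = -(556 - 1474)/4 = -1/4*(-918) = 459/2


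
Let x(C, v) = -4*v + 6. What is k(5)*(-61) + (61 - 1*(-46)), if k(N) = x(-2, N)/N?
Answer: 1389/5 ≈ 277.80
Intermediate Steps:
x(C, v) = 6 - 4*v
k(N) = (6 - 4*N)/N
k(5)*(-61) + (61 - 1*(-46)) = (-4 + 6/5)*(-61) + (61 - 1*(-46)) = (-4 + 6*(⅕))*(-61) + (61 + 46) = (-4 + 6/5)*(-61) + 107 = -14/5*(-61) + 107 = 854/5 + 107 = 1389/5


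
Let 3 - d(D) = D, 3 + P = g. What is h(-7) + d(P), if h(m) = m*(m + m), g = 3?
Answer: 101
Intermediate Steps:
P = 0 (P = -3 + 3 = 0)
d(D) = 3 - D
h(m) = 2*m² (h(m) = m*(2*m) = 2*m²)
h(-7) + d(P) = 2*(-7)² + (3 - 1*0) = 2*49 + (3 + 0) = 98 + 3 = 101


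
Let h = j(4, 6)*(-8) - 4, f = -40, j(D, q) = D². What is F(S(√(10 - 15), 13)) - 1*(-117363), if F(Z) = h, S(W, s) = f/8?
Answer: 117231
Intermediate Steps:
h = -132 (h = 4²*(-8) - 4 = 16*(-8) - 4 = -128 - 4 = -132)
S(W, s) = -5 (S(W, s) = -40/8 = -40*⅛ = -5)
F(Z) = -132
F(S(√(10 - 15), 13)) - 1*(-117363) = -132 - 1*(-117363) = -132 + 117363 = 117231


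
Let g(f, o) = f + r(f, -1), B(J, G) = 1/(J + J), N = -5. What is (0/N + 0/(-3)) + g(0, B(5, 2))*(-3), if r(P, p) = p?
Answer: 3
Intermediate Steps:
B(J, G) = 1/(2*J)
g(f, o) = -1 + f (g(f, o) = f - 1 = -1 + f)
(0/N + 0/(-3)) + g(0, B(5, 2))*(-3) = (0/(-5) + 0/(-3)) + (-1 + 0)*(-3) = (0*(-1/5) + 0*(-1/3)) - 1*(-3) = (0 + 0) + 3 = 0 + 3 = 3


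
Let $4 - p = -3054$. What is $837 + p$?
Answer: $3895$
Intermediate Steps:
$p = 3058$ ($p = 4 - -3054 = 4 + 3054 = 3058$)
$837 + p = 837 + 3058 = 3895$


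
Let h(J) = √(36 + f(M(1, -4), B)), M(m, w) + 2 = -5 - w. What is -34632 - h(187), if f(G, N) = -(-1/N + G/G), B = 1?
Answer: -34638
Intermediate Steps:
M(m, w) = -7 - w (M(m, w) = -2 + (-5 - w) = -7 - w)
f(G, N) = -1 + 1/N (f(G, N) = -(-1/N + 1) = -(1 - 1/N) = -1 + 1/N)
h(J) = 6 (h(J) = √(36 + (1 - 1*1)/1) = √(36 + 1*(1 - 1)) = √(36 + 1*0) = √(36 + 0) = √36 = 6)
-34632 - h(187) = -34632 - 1*6 = -34632 - 6 = -34638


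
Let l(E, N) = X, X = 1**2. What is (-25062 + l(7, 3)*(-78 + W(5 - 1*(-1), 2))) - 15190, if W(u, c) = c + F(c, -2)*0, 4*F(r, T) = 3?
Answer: -40328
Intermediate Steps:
X = 1
l(E, N) = 1
F(r, T) = 3/4 (F(r, T) = (1/4)*3 = 3/4)
W(u, c) = c (W(u, c) = c + (3/4)*0 = c + 0 = c)
(-25062 + l(7, 3)*(-78 + W(5 - 1*(-1), 2))) - 15190 = (-25062 + 1*(-78 + 2)) - 15190 = (-25062 + 1*(-76)) - 15190 = (-25062 - 76) - 15190 = -25138 - 15190 = -40328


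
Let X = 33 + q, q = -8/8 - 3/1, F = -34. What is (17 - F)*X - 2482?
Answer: -1003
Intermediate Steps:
q = -4 (q = -8*⅛ - 3*1 = -1 - 3 = -4)
X = 29 (X = 33 - 4 = 29)
(17 - F)*X - 2482 = (17 - 1*(-34))*29 - 2482 = (17 + 34)*29 - 2482 = 51*29 - 2482 = 1479 - 2482 = -1003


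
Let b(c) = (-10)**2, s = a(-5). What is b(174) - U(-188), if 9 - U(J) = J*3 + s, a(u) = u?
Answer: -478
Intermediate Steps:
s = -5
U(J) = 14 - 3*J (U(J) = 9 - (J*3 - 5) = 9 - (3*J - 5) = 9 - (-5 + 3*J) = 9 + (5 - 3*J) = 14 - 3*J)
b(c) = 100
b(174) - U(-188) = 100 - (14 - 3*(-188)) = 100 - (14 + 564) = 100 - 1*578 = 100 - 578 = -478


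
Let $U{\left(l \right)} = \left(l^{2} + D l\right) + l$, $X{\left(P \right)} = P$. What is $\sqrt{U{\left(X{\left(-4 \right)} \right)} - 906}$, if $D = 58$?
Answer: $i \sqrt{1126} \approx 33.556 i$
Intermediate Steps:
$U{\left(l \right)} = l^{2} + 59 l$ ($U{\left(l \right)} = \left(l^{2} + 58 l\right) + l = l^{2} + 59 l$)
$\sqrt{U{\left(X{\left(-4 \right)} \right)} - 906} = \sqrt{- 4 \left(59 - 4\right) - 906} = \sqrt{\left(-4\right) 55 - 906} = \sqrt{-220 - 906} = \sqrt{-1126} = i \sqrt{1126}$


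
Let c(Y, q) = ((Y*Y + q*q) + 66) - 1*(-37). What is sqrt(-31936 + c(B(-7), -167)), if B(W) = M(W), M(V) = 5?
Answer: I*sqrt(3919) ≈ 62.602*I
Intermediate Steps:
B(W) = 5
c(Y, q) = 103 + Y**2 + q**2 (c(Y, q) = ((Y**2 + q**2) + 66) + 37 = (66 + Y**2 + q**2) + 37 = 103 + Y**2 + q**2)
sqrt(-31936 + c(B(-7), -167)) = sqrt(-31936 + (103 + 5**2 + (-167)**2)) = sqrt(-31936 + (103 + 25 + 27889)) = sqrt(-31936 + 28017) = sqrt(-3919) = I*sqrt(3919)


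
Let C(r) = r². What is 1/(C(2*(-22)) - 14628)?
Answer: -1/12692 ≈ -7.8790e-5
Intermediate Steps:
1/(C(2*(-22)) - 14628) = 1/((2*(-22))² - 14628) = 1/((-44)² - 14628) = 1/(1936 - 14628) = 1/(-12692) = -1/12692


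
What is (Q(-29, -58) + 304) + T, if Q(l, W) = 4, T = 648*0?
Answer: 308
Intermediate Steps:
T = 0
(Q(-29, -58) + 304) + T = (4 + 304) + 0 = 308 + 0 = 308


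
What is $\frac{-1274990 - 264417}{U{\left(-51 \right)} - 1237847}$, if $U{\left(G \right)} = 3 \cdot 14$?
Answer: $\frac{1539407}{1237805} \approx 1.2437$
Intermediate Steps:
$U{\left(G \right)} = 42$
$\frac{-1274990 - 264417}{U{\left(-51 \right)} - 1237847} = \frac{-1274990 - 264417}{42 - 1237847} = - \frac{1539407}{-1237805} = \left(-1539407\right) \left(- \frac{1}{1237805}\right) = \frac{1539407}{1237805}$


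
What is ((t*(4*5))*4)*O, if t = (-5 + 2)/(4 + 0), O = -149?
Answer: 8940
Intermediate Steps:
t = -¾ (t = -3/4 = -3*¼ = -¾ ≈ -0.75000)
((t*(4*5))*4)*O = (-3*5*4)*(-149) = (-¾*20*4)*(-149) = -15*4*(-149) = -60*(-149) = 8940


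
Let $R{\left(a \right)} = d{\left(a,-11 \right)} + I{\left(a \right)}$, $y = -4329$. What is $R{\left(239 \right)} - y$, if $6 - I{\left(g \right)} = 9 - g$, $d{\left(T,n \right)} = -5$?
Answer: $4560$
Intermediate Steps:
$I{\left(g \right)} = -3 + g$ ($I{\left(g \right)} = 6 - \left(9 - g\right) = 6 + \left(-9 + g\right) = -3 + g$)
$R{\left(a \right)} = -8 + a$ ($R{\left(a \right)} = -5 + \left(-3 + a\right) = -8 + a$)
$R{\left(239 \right)} - y = \left(-8 + 239\right) - -4329 = 231 + 4329 = 4560$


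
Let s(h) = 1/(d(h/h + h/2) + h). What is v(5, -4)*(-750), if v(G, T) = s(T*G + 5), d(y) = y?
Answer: 1500/43 ≈ 34.884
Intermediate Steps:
s(h) = 1/(1 + 3*h/2) (s(h) = 1/((h/h + h/2) + h) = 1/((1 + h*(1/2)) + h) = 1/((1 + h/2) + h) = 1/(1 + 3*h/2))
v(G, T) = 2/(17 + 3*G*T) (v(G, T) = 2/(2 + 3*(T*G + 5)) = 2/(2 + 3*(G*T + 5)) = 2/(2 + 3*(5 + G*T)) = 2/(2 + (15 + 3*G*T)) = 2/(17 + 3*G*T))
v(5, -4)*(-750) = (2/(17 + 3*5*(-4)))*(-750) = (2/(17 - 60))*(-750) = (2/(-43))*(-750) = (2*(-1/43))*(-750) = -2/43*(-750) = 1500/43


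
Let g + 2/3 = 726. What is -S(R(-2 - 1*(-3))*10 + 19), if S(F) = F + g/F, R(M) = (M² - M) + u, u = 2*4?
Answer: -31579/297 ≈ -106.33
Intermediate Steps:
g = 2176/3 (g = -⅔ + 726 = 2176/3 ≈ 725.33)
u = 8
R(M) = 8 + M² - M (R(M) = (M² - M) + 8 = 8 + M² - M)
S(F) = F + 2176/(3*F)
-S(R(-2 - 1*(-3))*10 + 19) = -(((8 + (-2 - 1*(-3))² - (-2 - 1*(-3)))*10 + 19) + 2176/(3*((8 + (-2 - 1*(-3))² - (-2 - 1*(-3)))*10 + 19))) = -(((8 + (-2 + 3)² - (-2 + 3))*10 + 19) + 2176/(3*((8 + (-2 + 3)² - (-2 + 3))*10 + 19))) = -(((8 + 1² - 1*1)*10 + 19) + 2176/(3*((8 + 1² - 1*1)*10 + 19))) = -(((8 + 1 - 1)*10 + 19) + 2176/(3*((8 + 1 - 1)*10 + 19))) = -((8*10 + 19) + 2176/(3*(8*10 + 19))) = -((80 + 19) + 2176/(3*(80 + 19))) = -(99 + (2176/3)/99) = -(99 + (2176/3)*(1/99)) = -(99 + 2176/297) = -1*31579/297 = -31579/297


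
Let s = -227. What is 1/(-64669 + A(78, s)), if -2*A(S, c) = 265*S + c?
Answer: -2/149781 ≈ -1.3353e-5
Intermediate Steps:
A(S, c) = -265*S/2 - c/2 (A(S, c) = -(265*S + c)/2 = -(c + 265*S)/2 = -265*S/2 - c/2)
1/(-64669 + A(78, s)) = 1/(-64669 + (-265/2*78 - ½*(-227))) = 1/(-64669 + (-10335 + 227/2)) = 1/(-64669 - 20443/2) = 1/(-149781/2) = -2/149781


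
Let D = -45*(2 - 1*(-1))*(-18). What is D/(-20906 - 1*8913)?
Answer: -2430/29819 ≈ -0.081492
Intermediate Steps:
D = 2430 (D = -45*(2 + 1)*(-18) = -135*(-18) = -45*(-54) = 2430)
D/(-20906 - 1*8913) = 2430/(-20906 - 1*8913) = 2430/(-20906 - 8913) = 2430/(-29819) = 2430*(-1/29819) = -2430/29819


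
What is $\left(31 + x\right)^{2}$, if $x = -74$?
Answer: $1849$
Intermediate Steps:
$\left(31 + x\right)^{2} = \left(31 - 74\right)^{2} = \left(-43\right)^{2} = 1849$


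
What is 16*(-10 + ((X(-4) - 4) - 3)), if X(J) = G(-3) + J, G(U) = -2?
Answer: -368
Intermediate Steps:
X(J) = -2 + J
16*(-10 + ((X(-4) - 4) - 3)) = 16*(-10 + (((-2 - 4) - 4) - 3)) = 16*(-10 + ((-6 - 4) - 3)) = 16*(-10 + (-10 - 3)) = 16*(-10 - 13) = 16*(-23) = -368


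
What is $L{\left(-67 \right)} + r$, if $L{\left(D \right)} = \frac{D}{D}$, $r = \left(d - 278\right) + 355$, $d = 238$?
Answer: $316$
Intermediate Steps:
$r = 315$ ($r = \left(238 - 278\right) + 355 = -40 + 355 = 315$)
$L{\left(D \right)} = 1$
$L{\left(-67 \right)} + r = 1 + 315 = 316$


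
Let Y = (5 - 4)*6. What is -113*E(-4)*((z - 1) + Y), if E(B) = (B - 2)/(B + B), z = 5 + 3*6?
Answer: -2373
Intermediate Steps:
z = 23 (z = 5 + 18 = 23)
E(B) = (-2 + B)/(2*B) (E(B) = (-2 + B)/((2*B)) = (-2 + B)*(1/(2*B)) = (-2 + B)/(2*B))
Y = 6 (Y = 1*6 = 6)
-113*E(-4)*((z - 1) + Y) = -113*(½)*(-2 - 4)/(-4)*((23 - 1) + 6) = -113*(½)*(-¼)*(-6)*(22 + 6) = -339*28/4 = -113*21 = -2373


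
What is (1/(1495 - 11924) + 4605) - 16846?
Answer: -127661390/10429 ≈ -12241.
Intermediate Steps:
(1/(1495 - 11924) + 4605) - 16846 = (1/(-10429) + 4605) - 16846 = (-1/10429 + 4605) - 16846 = 48025544/10429 - 16846 = -127661390/10429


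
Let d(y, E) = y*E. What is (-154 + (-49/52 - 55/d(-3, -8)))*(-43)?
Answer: 2109451/312 ≈ 6761.1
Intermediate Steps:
d(y, E) = E*y
(-154 + (-49/52 - 55/d(-3, -8)))*(-43) = (-154 + (-49/52 - 55/((-8*(-3)))))*(-43) = (-154 + (-49*1/52 - 55/24))*(-43) = (-154 + (-49/52 - 55*1/24))*(-43) = (-154 + (-49/52 - 55/24))*(-43) = (-154 - 1009/312)*(-43) = -49057/312*(-43) = 2109451/312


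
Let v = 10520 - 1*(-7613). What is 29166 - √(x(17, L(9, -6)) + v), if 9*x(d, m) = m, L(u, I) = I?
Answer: 29166 - √163191/3 ≈ 29031.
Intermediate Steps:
x(d, m) = m/9
v = 18133 (v = 10520 + 7613 = 18133)
29166 - √(x(17, L(9, -6)) + v) = 29166 - √((⅑)*(-6) + 18133) = 29166 - √(-⅔ + 18133) = 29166 - √(54397/3) = 29166 - √163191/3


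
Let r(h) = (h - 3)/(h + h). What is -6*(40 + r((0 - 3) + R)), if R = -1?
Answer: -981/4 ≈ -245.25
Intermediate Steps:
r(h) = (-3 + h)/(2*h) (r(h) = (-3 + h)/((2*h)) = (-3 + h)*(1/(2*h)) = (-3 + h)/(2*h))
-6*(40 + r((0 - 3) + R)) = -6*(40 + (-3 + ((0 - 3) - 1))/(2*((0 - 3) - 1))) = -6*(40 + (-3 + (-3 - 1))/(2*(-3 - 1))) = -6*(40 + (½)*(-3 - 4)/(-4)) = -6*(40 + (½)*(-¼)*(-7)) = -6*(40 + 7/8) = -6*327/8 = -981/4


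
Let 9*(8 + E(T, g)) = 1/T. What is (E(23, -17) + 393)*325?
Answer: 25901200/207 ≈ 1.2513e+5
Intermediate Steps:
E(T, g) = -8 + 1/(9*T)
(E(23, -17) + 393)*325 = ((-8 + (1/9)/23) + 393)*325 = ((-8 + (1/9)*(1/23)) + 393)*325 = ((-8 + 1/207) + 393)*325 = (-1655/207 + 393)*325 = (79696/207)*325 = 25901200/207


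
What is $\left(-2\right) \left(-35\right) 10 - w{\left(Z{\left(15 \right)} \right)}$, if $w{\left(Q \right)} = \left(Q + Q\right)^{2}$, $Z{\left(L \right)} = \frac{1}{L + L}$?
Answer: $\frac{157499}{225} \approx 700.0$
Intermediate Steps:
$Z{\left(L \right)} = \frac{1}{2 L}$
$w{\left(Q \right)} = 4 Q^{2}$ ($w{\left(Q \right)} = \left(2 Q\right)^{2} = 4 Q^{2}$)
$\left(-2\right) \left(-35\right) 10 - w{\left(Z{\left(15 \right)} \right)} = \left(-2\right) \left(-35\right) 10 - 4 \left(\frac{1}{2 \cdot 15}\right)^{2} = 70 \cdot 10 - 4 \left(\frac{1}{2} \cdot \frac{1}{15}\right)^{2} = 700 - \frac{4}{900} = 700 - 4 \cdot \frac{1}{900} = 700 - \frac{1}{225} = \frac{157499}{225}$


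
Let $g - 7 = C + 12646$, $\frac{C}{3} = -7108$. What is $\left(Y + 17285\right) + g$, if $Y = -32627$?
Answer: $-24013$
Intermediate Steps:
$C = -21324$ ($C = 3 \left(-7108\right) = -21324$)
$g = -8671$ ($g = 7 + \left(-21324 + 12646\right) = 7 - 8678 = -8671$)
$\left(Y + 17285\right) + g = \left(-32627 + 17285\right) - 8671 = -15342 - 8671 = -24013$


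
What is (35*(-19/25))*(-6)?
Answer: 798/5 ≈ 159.60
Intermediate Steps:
(35*(-19/25))*(-6) = -133/5*(-6) = 798/5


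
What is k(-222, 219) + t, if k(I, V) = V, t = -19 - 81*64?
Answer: -4984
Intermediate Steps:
t = -5203 (t = -19 - 5184 = -5203)
k(-222, 219) + t = 219 - 5203 = -4984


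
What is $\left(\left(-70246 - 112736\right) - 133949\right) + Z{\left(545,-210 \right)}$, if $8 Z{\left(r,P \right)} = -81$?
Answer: $- \frac{2535529}{8} \approx -3.1694 \cdot 10^{5}$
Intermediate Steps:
$Z{\left(r,P \right)} = - \frac{81}{8}$ ($Z{\left(r,P \right)} = \frac{1}{8} \left(-81\right) = - \frac{81}{8}$)
$\left(\left(-70246 - 112736\right) - 133949\right) + Z{\left(545,-210 \right)} = \left(\left(-70246 - 112736\right) - 133949\right) - \frac{81}{8} = \left(-182982 - 133949\right) - \frac{81}{8} = -316931 - \frac{81}{8} = - \frac{2535529}{8}$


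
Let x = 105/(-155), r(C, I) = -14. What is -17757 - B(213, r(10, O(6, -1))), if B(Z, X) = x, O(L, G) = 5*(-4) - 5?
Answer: -550446/31 ≈ -17756.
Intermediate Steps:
O(L, G) = -25 (O(L, G) = -20 - 5 = -25)
x = -21/31 (x = 105*(-1/155) = -21/31 ≈ -0.67742)
B(Z, X) = -21/31
-17757 - B(213, r(10, O(6, -1))) = -17757 - 1*(-21/31) = -17757 + 21/31 = -550446/31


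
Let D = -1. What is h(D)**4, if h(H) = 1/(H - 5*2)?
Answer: 1/14641 ≈ 6.8301e-5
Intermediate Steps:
h(H) = 1/(-10 + H) (h(H) = 1/(H - 10) = 1/(-10 + H))
h(D)**4 = (1/(-10 - 1))**4 = (1/(-11))**4 = (-1/11)**4 = 1/14641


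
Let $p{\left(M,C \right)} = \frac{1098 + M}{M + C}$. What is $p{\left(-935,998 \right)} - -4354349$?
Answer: $\frac{274324150}{63} \approx 4.3544 \cdot 10^{6}$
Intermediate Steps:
$p{\left(M,C \right)} = \frac{1098 + M}{C + M}$
$p{\left(-935,998 \right)} - -4354349 = \frac{1098 - 935}{998 - 935} - -4354349 = \frac{1}{63} \cdot 163 + 4354349 = \frac{163}{63} + 4354349 = \frac{274324150}{63}$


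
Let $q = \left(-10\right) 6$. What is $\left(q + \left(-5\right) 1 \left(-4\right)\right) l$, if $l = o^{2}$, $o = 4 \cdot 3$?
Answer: $-5760$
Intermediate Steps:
$q = -60$
$o = 12$
$l = 144$ ($l = 12^{2} = 144$)
$\left(q + \left(-5\right) 1 \left(-4\right)\right) l = \left(-60 + \left(-5\right) 1 \left(-4\right)\right) 144 = \left(-60 - -20\right) 144 = \left(-60 + 20\right) 144 = \left(-40\right) 144 = -5760$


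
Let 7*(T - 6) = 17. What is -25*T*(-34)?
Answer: 50150/7 ≈ 7164.3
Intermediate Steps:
T = 59/7 (T = 6 + (⅐)*17 = 6 + 17/7 = 59/7 ≈ 8.4286)
-25*T*(-34) = -25*59/7*(-34) = -1475/7*(-34) = 50150/7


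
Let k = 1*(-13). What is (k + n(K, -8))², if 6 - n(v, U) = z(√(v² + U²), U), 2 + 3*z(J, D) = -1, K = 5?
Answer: 36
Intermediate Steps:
z(J, D) = -1 (z(J, D) = -⅔ + (⅓)*(-1) = -⅔ - ⅓ = -1)
n(v, U) = 7 (n(v, U) = 6 - 1*(-1) = 6 + 1 = 7)
k = -13
(k + n(K, -8))² = (-13 + 7)² = (-6)² = 36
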